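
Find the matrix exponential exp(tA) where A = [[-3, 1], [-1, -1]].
A has Jordan form J = [[-2, 1], [0, -2]] with A = PJP^{-1}, so e^{tA} = P e^{tJ} P^{-1}.

For a Jordan block J_k(λ), e^{tJ_k(λ)} = e^{λt} · (I + tN + t^2 N^2/2! + ... + t^{k-1} N^{k-1}/(k-1)!) where N is the nilpotent superdiagonal part.

Assembling the blocks and conjugating back gives the entries of e^{tA} as shown above.

e^{tA} = [[(1 - t)*e^{-2*t}, t*e^{-2*t}], [-t*e^{-2*t}, (t + 1)*e^{-2*t}]]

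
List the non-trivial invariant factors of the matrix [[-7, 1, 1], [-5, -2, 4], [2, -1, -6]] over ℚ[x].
The Jordan structure of A has elementary divisors (x + 5)^3. Arranging the block sizes at each eigenvalue in decreasing order and taking row products gives the invariant factors.

Invariant factors (smallest first, each dividing the next): (x + 5)^3.

Check: the last factor (x + 5)^3 is the minimal polynomial, and the product (x + 5)^3 is the characteristic polynomial.

(x + 5)^3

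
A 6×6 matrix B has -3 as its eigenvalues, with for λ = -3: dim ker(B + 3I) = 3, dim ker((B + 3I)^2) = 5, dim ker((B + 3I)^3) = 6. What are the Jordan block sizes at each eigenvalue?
λ = -3: successive nullity increments [3, 2, 1] count blocks of size ≥ k; block sizes are [3, 2, 1].

Jordan blocks: (-3, 3), (-3, 2), (-3, 1)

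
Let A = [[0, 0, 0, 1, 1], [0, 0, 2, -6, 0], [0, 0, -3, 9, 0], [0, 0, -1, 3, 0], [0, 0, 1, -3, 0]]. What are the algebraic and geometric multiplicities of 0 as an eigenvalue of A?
algebraic multiplicity 5, geometric multiplicity 3

The characteristic polynomial is x^5, so the factor x appears with exponent 5: the algebraic multiplicity is 5.

rank(A) = 2, so the eigenspace has dimension 5 - 2 = 3: the geometric multiplicity is 3.

Since 3 < 5, A is not diagonalizable.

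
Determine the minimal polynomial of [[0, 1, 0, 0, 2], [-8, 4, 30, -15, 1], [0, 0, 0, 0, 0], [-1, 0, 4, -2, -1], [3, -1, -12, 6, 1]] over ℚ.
The characteristic polynomial factors as x^2(x - 1)^3. The minimal polynomial is ∏(x - λ)^{k_λ} where k_λ is the size of the largest Jordan block at λ.

For λ = 0: rank(A) = 3, and the largest Jordan block has size 1 (the smallest k with rank(A^k) = rank(A^(k+1))).
For λ = 1: rank(A - I) = 3, and the largest Jordan block has size 2 (the smallest k with rank((A - I)^k) = rank((A - I)^(k+1))).

So m_A(x) = x(x - 1)^2.

m_A(x) = x(x - 1)^2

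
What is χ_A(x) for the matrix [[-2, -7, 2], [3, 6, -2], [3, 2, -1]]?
χ_A(x) = (x - 1)^3

xI - A = [[x + 2, 7, -2], [-3, x - 6, 2], [-3, -2, x + 1]].

Expanding det(xI - A) along the first row:
det(xI - A) = + (x + 2)·det([[x - 6, 2], [-2, x + 1]]) - (7)·det([[-3, 2], [-3, x + 1]]) + (-2)·det([[-3, x - 6], [-3, -2]]).

Evaluating gives χ_A(x) = x^3 - 3x^2 + 3x - 1 = (x - 1)^3.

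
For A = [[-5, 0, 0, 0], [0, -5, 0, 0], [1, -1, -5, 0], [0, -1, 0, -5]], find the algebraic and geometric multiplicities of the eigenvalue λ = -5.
The characteristic polynomial is (x + 5)^4, so the factor x + 5 appears with exponent 4: the algebraic multiplicity is 4.

rank(A + 5I) = 2, so the eigenspace has dimension 4 - 2 = 2: the geometric multiplicity is 2.

Since 2 < 4, A is not diagonalizable.

algebraic multiplicity 4, geometric multiplicity 2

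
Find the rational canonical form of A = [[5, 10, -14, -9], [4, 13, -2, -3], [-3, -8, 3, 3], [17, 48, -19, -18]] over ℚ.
The invariant factors of A (the non-unit diagonal entries of the Smith normal form of xI - A over ℚ[x]) are (x - 3)(x^3 - 3x - 5), each dividing the next. The characteristic polynomial is their product, (x - 3)(x^3 - 3x - 5).

The rational canonical form is the block-diagonal matrix of companion matrices C(f_i):
R = [[0, 0, 0, -15], [1, 0, 0, -4], [0, 1, 0, 3], [0, 0, 1, 3]].

Note the characteristic polynomial does not split into linear factors over ℚ, so A has no Jordan form over ℚ; the rational canonical form exists over any field.

R = [[0, 0, 0, -15], [1, 0, 0, -4], [0, 1, 0, 3], [0, 0, 1, 3]]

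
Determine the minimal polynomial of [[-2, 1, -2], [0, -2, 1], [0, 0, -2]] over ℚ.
m_A(x) = (x + 2)^3

The characteristic polynomial factors as (x + 2)^3. The minimal polynomial is ∏(x - λ)^{k_λ} where k_λ is the size of the largest Jordan block at λ.

For λ = -2: rank(A + 2I) = 2, and the largest Jordan block has size 3 (the smallest k with rank((A + 2I)^k) = rank((A + 2I)^(k+1))).

So m_A(x) = (x + 2)^3.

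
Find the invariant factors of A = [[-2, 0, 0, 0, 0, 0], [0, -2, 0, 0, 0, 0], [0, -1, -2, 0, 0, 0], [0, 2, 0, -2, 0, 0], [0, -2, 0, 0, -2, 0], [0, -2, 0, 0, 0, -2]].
The Jordan structure of A has elementary divisors (x + 2)^2, (x + 2), (x + 2), (x + 2), (x + 2). Arranging the block sizes at each eigenvalue in decreasing order and taking row products gives the invariant factors.

Invariant factors (smallest first, each dividing the next): x + 2, x + 2, x + 2, x + 2, (x + 2)^2.

Check: the last factor (x + 2)^2 is the minimal polynomial, and the product (x + 2)^6 is the characteristic polynomial.

x + 2, x + 2, x + 2, x + 2, (x + 2)^2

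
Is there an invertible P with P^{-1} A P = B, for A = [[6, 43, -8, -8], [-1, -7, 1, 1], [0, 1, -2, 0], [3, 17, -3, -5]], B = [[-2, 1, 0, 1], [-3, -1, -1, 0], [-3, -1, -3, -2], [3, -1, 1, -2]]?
Two matrices over a field are similar if and only if they have the same invariant factors.

Both A and B have characteristic polynomial (x + 2)^4 and minimal polynomial (x + 2)^3. Computing further, both have invariant factors x + 2, (x + 2)^3. Hence A and B are similar.

Yes.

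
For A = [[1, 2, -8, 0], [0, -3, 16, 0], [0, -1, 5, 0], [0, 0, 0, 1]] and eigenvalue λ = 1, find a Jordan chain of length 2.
We seek v_1 ∈ ker((A - I)^2) \ ker(A - I), then set v_{i+1} = (A - I) v_i.

One such chain is v_1 = [[0, 5, 1, 2]]^T, v_2 = [[2, -4, -1, 0]]^T. Check: (A - I) v_2 = [[0, 0, 0, 0]]^T = 0.

v_1 = [[0, 5, 1, 2]]^T, v_2 = [[2, -4, -1, 0]]^T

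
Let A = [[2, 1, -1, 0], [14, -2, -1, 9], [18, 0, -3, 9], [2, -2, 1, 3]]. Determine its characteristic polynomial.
χ_A(x) = x^4

xI - A = [[x - 2, -1, 1, 0], [-14, x + 2, 1, -9], [-18, 0, x + 3, -9], [-2, 2, -1, x - 3]].

Expanding det(xI - A) along the first row:
det(xI - A) = + (x - 2)·det([[x + 2, 1, -9], [0, x + 3, -9], [2, -1, x - 3]]) - (-1)·det([[-14, 1, -9], [-18, x + 3, -9], [-2, -1, x - 3]]) + (1)·det([[-14, x + 2, -9], [-18, 0, -9], [-2, 2, x - 3]]) - (0)·det([[-14, x + 2, 1], [-18, 0, x + 3], [-2, 2, -1]]).

Evaluating gives χ_A(x) = x^4.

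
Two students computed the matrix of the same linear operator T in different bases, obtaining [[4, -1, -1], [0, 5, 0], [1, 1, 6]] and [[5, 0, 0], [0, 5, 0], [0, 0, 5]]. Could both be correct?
Both have characteristic polynomial (x - 5)^3, but the minimal polynomial of A is (x - 5)^2 while the minimal polynomial of B is x - 5. The minimal polynomial is a similarity invariant, so A and B are not similar.

No.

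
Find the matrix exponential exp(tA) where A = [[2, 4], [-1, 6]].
A has Jordan form J = [[4, 1], [0, 4]] with A = PJP^{-1}, so e^{tA} = P e^{tJ} P^{-1}.

For a Jordan block J_k(λ), e^{tJ_k(λ)} = e^{λt} · (I + tN + t^2 N^2/2! + ... + t^{k-1} N^{k-1}/(k-1)!) where N is the nilpotent superdiagonal part.

Assembling the blocks and conjugating back gives the entries of e^{tA} as shown above.

e^{tA} = [[(1 - 2*t)*e^{4*t}, 4*t*e^{4*t}], [-t*e^{4*t}, (2*t + 1)*e^{4*t}]]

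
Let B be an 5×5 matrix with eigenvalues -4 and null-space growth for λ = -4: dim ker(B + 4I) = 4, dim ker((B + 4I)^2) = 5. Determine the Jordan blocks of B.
Jordan blocks: (-4, 2), (-4, 1), (-4, 1), (-4, 1)

λ = -4: successive nullity increments [4, 1] count blocks of size ≥ k; block sizes are [2, 1, 1, 1].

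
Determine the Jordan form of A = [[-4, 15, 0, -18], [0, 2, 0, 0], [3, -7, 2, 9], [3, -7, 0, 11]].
The characteristic polynomial is det(xI - A) = (x - 5)(x - 2)^3, so the eigenvalues are 2 (algebraic multiplicity 3), 5 (algebraic multiplicity 1).

For λ = 2: rank(A - 2I) = 2, rank((A - 2I)^2) = 1. The eigenspace has dimension 4 - 2 = 2, so there are 2 Jordan blocks; the rank sequence gives block sizes [2, 1].

For λ = 5: algebraic multiplicity 1 gives one 1×1 block.

Assembling the blocks gives the Jordan form J above.

J = [[2, 1, 0, 0], [0, 2, 0, 0], [0, 0, 2, 0], [0, 0, 0, 5]]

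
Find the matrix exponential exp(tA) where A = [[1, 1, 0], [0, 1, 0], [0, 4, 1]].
A has Jordan form J = [[1, 1, 0], [0, 1, 0], [0, 0, 1]] with A = PJP^{-1}, so e^{tA} = P e^{tJ} P^{-1}.

For a Jordan block J_k(λ), e^{tJ_k(λ)} = e^{λt} · (I + tN + t^2 N^2/2! + ... + t^{k-1} N^{k-1}/(k-1)!) where N is the nilpotent superdiagonal part.

Assembling the blocks and conjugating back gives the entries of e^{tA} as shown above.

e^{tA} = [[e^{t}, t*e^{t}, 0], [0, e^{t}, 0], [0, 4*t*e^{t}, e^{t}]]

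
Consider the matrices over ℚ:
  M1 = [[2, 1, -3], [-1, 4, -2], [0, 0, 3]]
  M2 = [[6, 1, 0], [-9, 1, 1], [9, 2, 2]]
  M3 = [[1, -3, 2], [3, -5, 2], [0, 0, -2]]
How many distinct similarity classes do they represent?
Characteristic polynomials: χ_{M1} = (x - 3)^3, χ_{M2} = (x - 3)^3, χ_{M3} = (x + 2)^3.

{M1, M2}: invariant factors (x - 3)^3.

{M3}: invariant factors x + 2, (x + 2)^2.

Matrices are similar if and only if their invariant-factor lists agree; the partition into similarity classes is {M1, M2}, {M3}.

2 classes: {M1, M2}, {M3}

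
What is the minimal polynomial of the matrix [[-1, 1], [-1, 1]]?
The characteristic polynomial factors as x^2. The minimal polynomial is ∏(x - λ)^{k_λ} where k_λ is the size of the largest Jordan block at λ.

For λ = 0: rank(A) = 1, and the largest Jordan block has size 2 (the smallest k with rank(A^k) = rank(A^(k+1))).

So m_A(x) = x^2.

m_A(x) = x^2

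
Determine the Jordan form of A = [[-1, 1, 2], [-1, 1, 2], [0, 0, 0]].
The characteristic polynomial is det(xI - A) = x^3, so the eigenvalues are 0 (algebraic multiplicity 3).

For λ = 0: rank(A) = 1, rank(A^2) = 0. The eigenspace has dimension 3 - 1 = 2, so there are 2 Jordan blocks; the rank sequence gives block sizes [2, 1].

Assembling the blocks gives the Jordan form J above.

J = [[0, 1, 0], [0, 0, 0], [0, 0, 0]]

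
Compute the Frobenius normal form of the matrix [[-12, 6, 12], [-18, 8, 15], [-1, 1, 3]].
The invariant factors of A (the non-unit diagonal entries of the Smith normal form of xI - A over ℚ[x]) are (x - 2)(x^2 + 3x + 3), each dividing the next. The characteristic polynomial is their product, (x - 2)(x^2 + 3x + 3).

The rational canonical form is the block-diagonal matrix of companion matrices C(f_i):
R = [[0, 0, 6], [1, 0, 3], [0, 1, -1]].

Note the characteristic polynomial does not split into linear factors over ℚ, so A has no Jordan form over ℚ; the rational canonical form exists over any field.

R = [[0, 0, 6], [1, 0, 3], [0, 1, -1]]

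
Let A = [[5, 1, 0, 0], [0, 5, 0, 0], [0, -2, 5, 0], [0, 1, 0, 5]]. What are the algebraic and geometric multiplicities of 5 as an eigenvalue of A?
algebraic multiplicity 4, geometric multiplicity 3

The characteristic polynomial is (x - 5)^4, so the factor x - 5 appears with exponent 4: the algebraic multiplicity is 4.

rank(A - 5I) = 1, so the eigenspace has dimension 4 - 1 = 3: the geometric multiplicity is 3.

Since 3 < 4, A is not diagonalizable.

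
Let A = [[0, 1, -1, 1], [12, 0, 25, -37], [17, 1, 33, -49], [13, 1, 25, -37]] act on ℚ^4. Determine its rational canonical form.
The invariant factors of A (the non-unit diagonal entries of the Smith normal form of xI - A over ℚ[x]) are (x^2 + 2x + 2)^2, each dividing the next. The characteristic polynomial is their product, (x^2 + 2x + 2)^2.

The rational canonical form is the block-diagonal matrix of companion matrices C(f_i):
R = [[0, 0, 0, -4], [1, 0, 0, -8], [0, 1, 0, -8], [0, 0, 1, -4]].

Note the characteristic polynomial does not split into linear factors over ℚ, so A has no Jordan form over ℚ; the rational canonical form exists over any field.

R = [[0, 0, 0, -4], [1, 0, 0, -8], [0, 1, 0, -8], [0, 0, 1, -4]]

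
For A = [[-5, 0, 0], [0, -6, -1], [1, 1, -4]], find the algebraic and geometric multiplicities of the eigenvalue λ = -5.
algebraic multiplicity 3, geometric multiplicity 1

The characteristic polynomial is (x + 5)^3, so the factor x + 5 appears with exponent 3: the algebraic multiplicity is 3.

rank(A + 5I) = 2, so the eigenspace has dimension 3 - 2 = 1: the geometric multiplicity is 1.

Since 1 < 3, A is not diagonalizable.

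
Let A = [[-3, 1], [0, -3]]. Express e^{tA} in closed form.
e^{tA} = [[e^{-3*t}, t*e^{-3*t}], [0, e^{-3*t}]]

A has Jordan form J = [[-3, 1], [0, -3]] with A = PJP^{-1}, so e^{tA} = P e^{tJ} P^{-1}.

For a Jordan block J_k(λ), e^{tJ_k(λ)} = e^{λt} · (I + tN + t^2 N^2/2! + ... + t^{k-1} N^{k-1}/(k-1)!) where N is the nilpotent superdiagonal part.

Assembling the blocks and conjugating back gives the entries of e^{tA} as shown above.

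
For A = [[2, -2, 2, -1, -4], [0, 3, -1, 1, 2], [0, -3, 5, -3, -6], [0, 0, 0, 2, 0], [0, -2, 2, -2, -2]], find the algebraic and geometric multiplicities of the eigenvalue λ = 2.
algebraic multiplicity 5, geometric multiplicity 3

The characteristic polynomial is (x - 2)^5, so the factor x - 2 appears with exponent 5: the algebraic multiplicity is 5.

rank(A - 2I) = 2, so the eigenspace has dimension 5 - 2 = 3: the geometric multiplicity is 3.

Since 3 < 5, A is not diagonalizable.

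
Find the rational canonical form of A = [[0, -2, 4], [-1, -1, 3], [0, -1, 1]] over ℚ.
The invariant factors of A (the non-unit diagonal entries of the Smith normal form of xI - A over ℚ[x]) are x^3 - 2, each dividing the next. The characteristic polynomial is their product, x^3 - 2.

The rational canonical form is the block-diagonal matrix of companion matrices C(f_i):
R = [[0, 0, 2], [1, 0, 0], [0, 1, 0]].

Note the characteristic polynomial does not split into linear factors over ℚ, so A has no Jordan form over ℚ; the rational canonical form exists over any field.

R = [[0, 0, 2], [1, 0, 0], [0, 1, 0]]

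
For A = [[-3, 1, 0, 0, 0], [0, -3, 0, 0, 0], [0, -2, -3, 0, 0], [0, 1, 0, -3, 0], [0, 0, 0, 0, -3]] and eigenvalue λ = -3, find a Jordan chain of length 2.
We seek v_1 ∈ ker((A + 3I)^2) \ ker(A + 3I), then set v_{i+1} = (A + 3I) v_i.

One such chain is v_1 = [[0, 1, 1, -1, -2]]^T, v_2 = [[1, 0, -2, 1, 0]]^T. Check: (A + 3I) v_2 = [[0, 0, 0, 0, 0]]^T = 0.

v_1 = [[0, 1, 1, -1, -2]]^T, v_2 = [[1, 0, -2, 1, 0]]^T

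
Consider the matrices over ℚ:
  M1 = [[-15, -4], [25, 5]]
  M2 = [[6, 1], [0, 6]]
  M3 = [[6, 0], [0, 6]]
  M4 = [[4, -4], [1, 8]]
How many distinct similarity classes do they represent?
Characteristic polynomials: χ_{M1} = (x + 5)^2, χ_{M2} = (x - 6)^2, χ_{M3} = (x - 6)^2, χ_{M4} = (x - 6)^2.

{M1}: invariant factors (x + 5)^2.

{M2, M4}: invariant factors (x - 6)^2.

{M3}: invariant factors x - 6, x - 6.

Matrices are similar if and only if their invariant-factor lists agree; the partition into similarity classes is {M1}, {M2, M4}, {M3}.

3 classes: {M1}, {M2, M4}, {M3}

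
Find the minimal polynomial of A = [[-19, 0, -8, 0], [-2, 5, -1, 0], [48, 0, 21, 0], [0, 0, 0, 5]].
The characteristic polynomial factors as (x - 5)^3(x + 3). The minimal polynomial is ∏(x - λ)^{k_λ} where k_λ is the size of the largest Jordan block at λ.

For λ = -3: rank(A + 3I) = 3, and the largest Jordan block has size 1 (the smallest k with rank((A + 3I)^k) = rank((A + 3I)^(k+1))).
For λ = 5: rank(A - 5I) = 2, and the largest Jordan block has size 2 (the smallest k with rank((A - 5I)^k) = rank((A - 5I)^(k+1))).

So m_A(x) = (x - 5)^2(x + 3).

m_A(x) = (x - 5)^2(x + 3)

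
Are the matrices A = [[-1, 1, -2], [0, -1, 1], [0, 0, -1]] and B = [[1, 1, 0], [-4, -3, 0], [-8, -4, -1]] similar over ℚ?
No.

Both have characteristic polynomial (x + 1)^3, but the minimal polynomial of A is (x + 1)^3 while the minimal polynomial of B is (x + 1)^2. The minimal polynomial is a similarity invariant, so A and B are not similar.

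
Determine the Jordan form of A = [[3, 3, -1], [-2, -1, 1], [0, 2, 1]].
The characteristic polynomial is det(xI - A) = (x - 1)^3, so the eigenvalues are 1 (algebraic multiplicity 3).

For λ = 1: rank(A - I) = 2, rank((A - I)^2) = 1, rank((A - I)^3) = 0. The eigenspace has dimension 3 - 2 = 1, so there is 1 Jordan block; the rank sequence gives block sizes [3].

Assembling the blocks gives the Jordan form J above.

J = [[1, 1, 0], [0, 1, 1], [0, 0, 1]]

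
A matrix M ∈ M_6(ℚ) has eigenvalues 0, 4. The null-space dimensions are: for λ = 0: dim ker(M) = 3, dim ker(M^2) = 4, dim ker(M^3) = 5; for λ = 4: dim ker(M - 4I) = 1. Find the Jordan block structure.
Jordan blocks: (0, 3), (0, 1), (0, 1), (4, 1)

λ = 0: successive nullity increments [3, 1, 1] count blocks of size ≥ k; block sizes are [3, 1, 1].
λ = 4: successive nullity increments [1] count blocks of size ≥ k; block sizes are [1].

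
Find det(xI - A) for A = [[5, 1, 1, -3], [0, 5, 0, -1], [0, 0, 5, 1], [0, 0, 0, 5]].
χ_A(x) = (x - 5)^4

xI - A = [[x - 5, -1, -1, 3], [0, x - 5, 0, 1], [0, 0, x - 5, -1], [0, 0, 0, x - 5]].

Expanding det(xI - A) along the first row:
det(xI - A) = + (x - 5)·det([[x - 5, 0, 1], [0, x - 5, -1], [0, 0, x - 5]]) - (-1)·det([[0, 0, 1], [0, x - 5, -1], [0, 0, x - 5]]) + (-1)·det([[0, x - 5, 1], [0, 0, -1], [0, 0, x - 5]]) - (3)·det([[0, x - 5, 0], [0, 0, x - 5], [0, 0, 0]]).

Evaluating gives χ_A(x) = x^4 - 20x^3 + 150x^2 - 500x + 625 = (x - 5)^4.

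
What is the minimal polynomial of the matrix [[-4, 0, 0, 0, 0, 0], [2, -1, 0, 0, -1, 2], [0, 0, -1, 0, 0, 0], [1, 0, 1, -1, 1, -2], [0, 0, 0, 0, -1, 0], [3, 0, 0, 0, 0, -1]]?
The characteristic polynomial factors as (x + 1)^5(x + 4). The minimal polynomial is ∏(x - λ)^{k_λ} where k_λ is the size of the largest Jordan block at λ.

For λ = -4: rank(A + 4I) = 5, and the largest Jordan block has size 1 (the smallest k with rank((A + 4I)^k) = rank((A + 4I)^(k+1))).
For λ = -1: rank(A + I) = 3, and the largest Jordan block has size 2 (the smallest k with rank((A + I)^k) = rank((A + I)^(k+1))).

So m_A(x) = (x + 1)^2(x + 4).

m_A(x) = (x + 1)^2(x + 4)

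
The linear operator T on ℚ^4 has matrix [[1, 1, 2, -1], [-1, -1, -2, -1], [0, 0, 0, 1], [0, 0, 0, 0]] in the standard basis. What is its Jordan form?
The characteristic polynomial is det(xI - A) = x^4, so the eigenvalues are 0 (algebraic multiplicity 4).

For λ = 0: rank(A) = 2, rank(A^2) = 0. The eigenspace has dimension 4 - 2 = 2, so there are 2 Jordan blocks; the rank sequence gives block sizes [2, 2].

Assembling the blocks gives the Jordan form J above.

J = [[0, 1, 0, 0], [0, 0, 0, 0], [0, 0, 0, 1], [0, 0, 0, 0]]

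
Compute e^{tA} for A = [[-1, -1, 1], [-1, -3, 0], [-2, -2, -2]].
e^{tA} = [[(t + 1)*e^{-2*t}, t*(-t - 1)*e^{-2*t}, t*(t + 2)*e^{-2*t}/2], [-t*e^{-2*t}, (t^2 - t + 1)*e^{-2*t}, -t^2*e^{-2*t}/2], [-2*t*e^{-2*t}, 2*t*(t - 1)*e^{-2*t}, (1 - t^2)*e^{-2*t}]]

A has Jordan form J = [[-2, 1, 0], [0, -2, 1], [0, 0, -2]] with A = PJP^{-1}, so e^{tA} = P e^{tJ} P^{-1}.

For a Jordan block J_k(λ), e^{tJ_k(λ)} = e^{λt} · (I + tN + t^2 N^2/2! + ... + t^{k-1} N^{k-1}/(k-1)!) where N is the nilpotent superdiagonal part.

Assembling the blocks and conjugating back gives the entries of e^{tA} as shown above.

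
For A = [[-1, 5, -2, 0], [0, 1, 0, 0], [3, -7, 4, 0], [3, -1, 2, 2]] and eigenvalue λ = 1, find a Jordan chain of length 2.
v_1 = [[-5, 1, 7, 1]]^T, v_2 = [[1, 0, -1, -1]]^T

We seek v_1 ∈ ker((A - I)^2) \ ker(A - I), then set v_{i+1} = (A - I) v_i.

One such chain is v_1 = [[-5, 1, 7, 1]]^T, v_2 = [[1, 0, -1, -1]]^T. Check: (A - I) v_2 = [[0, 0, 0, 0]]^T = 0.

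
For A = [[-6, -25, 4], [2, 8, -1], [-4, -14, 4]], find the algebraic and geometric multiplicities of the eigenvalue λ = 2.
algebraic multiplicity 3, geometric multiplicity 1

The characteristic polynomial is (x - 2)^3, so the factor x - 2 appears with exponent 3: the algebraic multiplicity is 3.

rank(A - 2I) = 2, so the eigenspace has dimension 3 - 2 = 1: the geometric multiplicity is 1.

Since 1 < 3, A is not diagonalizable.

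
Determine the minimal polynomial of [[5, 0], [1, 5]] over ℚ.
m_A(x) = (x - 5)^2

The characteristic polynomial factors as (x - 5)^2. The minimal polynomial is ∏(x - λ)^{k_λ} where k_λ is the size of the largest Jordan block at λ.

For λ = 5: rank(A - 5I) = 1, and the largest Jordan block has size 2 (the smallest k with rank((A - 5I)^k) = rank((A - 5I)^(k+1))).

So m_A(x) = (x - 5)^2.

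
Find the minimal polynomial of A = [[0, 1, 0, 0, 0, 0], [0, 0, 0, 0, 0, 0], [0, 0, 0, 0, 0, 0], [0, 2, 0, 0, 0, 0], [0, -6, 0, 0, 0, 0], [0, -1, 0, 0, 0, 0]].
m_A(x) = x^2

The characteristic polynomial factors as x^6. The minimal polynomial is ∏(x - λ)^{k_λ} where k_λ is the size of the largest Jordan block at λ.

For λ = 0: rank(A) = 1, and the largest Jordan block has size 2 (the smallest k with rank(A^k) = rank(A^(k+1))).

So m_A(x) = x^2.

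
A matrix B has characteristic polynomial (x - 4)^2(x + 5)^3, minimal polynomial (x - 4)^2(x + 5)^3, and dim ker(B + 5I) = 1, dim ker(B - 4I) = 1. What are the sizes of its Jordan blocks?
Jordan blocks: (-5, 3), (4, 2)

λ = -5: algebraic multiplicity 3 (exponent in χ_B), largest block size 3 (exponent in m_B), 1 block (geometric multiplicity). This forces block sizes [3].
λ = 4: algebraic multiplicity 2 (exponent in χ_B), largest block size 2 (exponent in m_B), 1 block (geometric multiplicity). This forces block sizes [2].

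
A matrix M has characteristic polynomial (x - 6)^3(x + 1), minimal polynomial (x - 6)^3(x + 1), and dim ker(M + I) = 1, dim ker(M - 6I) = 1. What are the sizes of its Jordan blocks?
λ = -1: algebraic multiplicity 1 (exponent in χ_M), largest block size 1 (exponent in m_M), 1 block (geometric multiplicity). This forces block sizes [1].
λ = 6: algebraic multiplicity 3 (exponent in χ_M), largest block size 3 (exponent in m_M), 1 block (geometric multiplicity). This forces block sizes [3].

Jordan blocks: (-1, 1), (6, 3)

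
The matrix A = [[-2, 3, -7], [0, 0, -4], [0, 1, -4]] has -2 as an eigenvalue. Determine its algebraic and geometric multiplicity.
The characteristic polynomial is (x + 2)^3, so the factor x + 2 appears with exponent 3: the algebraic multiplicity is 3.

rank(A + 2I) = 2, so the eigenspace has dimension 3 - 2 = 1: the geometric multiplicity is 1.

Since 1 < 3, A is not diagonalizable.

algebraic multiplicity 3, geometric multiplicity 1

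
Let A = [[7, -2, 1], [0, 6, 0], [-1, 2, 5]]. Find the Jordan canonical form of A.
J = [[6, 1, 0], [0, 6, 0], [0, 0, 6]]

The characteristic polynomial is det(xI - A) = (x - 6)^3, so the eigenvalues are 6 (algebraic multiplicity 3).

For λ = 6: rank(A - 6I) = 1, rank((A - 6I)^2) = 0. The eigenspace has dimension 3 - 1 = 2, so there are 2 Jordan blocks; the rank sequence gives block sizes [2, 1].

Assembling the blocks gives the Jordan form J above.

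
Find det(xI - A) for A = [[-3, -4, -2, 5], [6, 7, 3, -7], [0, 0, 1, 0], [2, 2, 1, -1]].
χ_A(x) = (x - 1)^4

xI - A = [[x + 3, 4, 2, -5], [-6, x - 7, -3, 7], [0, 0, x - 1, 0], [-2, -2, -1, x + 1]].

Expanding det(xI - A) along the first row:
det(xI - A) = + (x + 3)·det([[x - 7, -3, 7], [0, x - 1, 0], [-2, -1, x + 1]]) - (4)·det([[-6, -3, 7], [0, x - 1, 0], [-2, -1, x + 1]]) + (2)·det([[-6, x - 7, 7], [0, 0, 0], [-2, -2, x + 1]]) - (-5)·det([[-6, x - 7, -3], [0, 0, x - 1], [-2, -2, -1]]).

Evaluating gives χ_A(x) = x^4 - 4x^3 + 6x^2 - 4x + 1 = (x - 1)^4.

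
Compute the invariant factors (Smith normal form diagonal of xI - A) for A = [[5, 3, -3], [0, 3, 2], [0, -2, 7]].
x - 5, (x - 5)^2

The Jordan structure of A has elementary divisors (x - 5)^2, (x - 5). Arranging the block sizes at each eigenvalue in decreasing order and taking row products gives the invariant factors.

Invariant factors (smallest first, each dividing the next): x - 5, (x - 5)^2.

Check: the last factor (x - 5)^2 is the minimal polynomial, and the product (x - 5)^3 is the characteristic polynomial.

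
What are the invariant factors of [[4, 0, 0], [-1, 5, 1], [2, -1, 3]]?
(x - 4)^3

The Jordan structure of A has elementary divisors (x - 4)^3. Arranging the block sizes at each eigenvalue in decreasing order and taking row products gives the invariant factors.

Invariant factors (smallest first, each dividing the next): (x - 4)^3.

Check: the last factor (x - 4)^3 is the minimal polynomial, and the product (x - 4)^3 is the characteristic polynomial.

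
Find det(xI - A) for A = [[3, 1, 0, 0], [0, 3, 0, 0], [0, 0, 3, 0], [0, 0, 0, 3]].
xI - A = [[x - 3, -1, 0, 0], [0, x - 3, 0, 0], [0, 0, x - 3, 0], [0, 0, 0, x - 3]].

Expanding det(xI - A) along the first row:
det(xI - A) = + (x - 3)·det([[x - 3, 0, 0], [0, x - 3, 0], [0, 0, x - 3]]) - (-1)·det([[0, 0, 0], [0, x - 3, 0], [0, 0, x - 3]]) + (0)·det([[0, x - 3, 0], [0, 0, 0], [0, 0, x - 3]]) - (0)·det([[0, x - 3, 0], [0, 0, x - 3], [0, 0, 0]]).

Evaluating gives χ_A(x) = x^4 - 12x^3 + 54x^2 - 108x + 81 = (x - 3)^4.

χ_A(x) = (x - 3)^4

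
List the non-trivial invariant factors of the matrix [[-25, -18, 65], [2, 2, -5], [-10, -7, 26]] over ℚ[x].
The Jordan structure of A has elementary divisors (x - 1)^3. Arranging the block sizes at each eigenvalue in decreasing order and taking row products gives the invariant factors.

Invariant factors (smallest first, each dividing the next): (x - 1)^3.

Check: the last factor (x - 1)^3 is the minimal polynomial, and the product (x - 1)^3 is the characteristic polynomial.

(x - 1)^3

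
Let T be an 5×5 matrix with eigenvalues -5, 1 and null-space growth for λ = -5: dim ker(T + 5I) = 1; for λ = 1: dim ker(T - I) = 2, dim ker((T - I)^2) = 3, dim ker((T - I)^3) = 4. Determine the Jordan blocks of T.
Jordan blocks: (-5, 1), (1, 3), (1, 1)

λ = -5: successive nullity increments [1] count blocks of size ≥ k; block sizes are [1].
λ = 1: successive nullity increments [2, 1, 1] count blocks of size ≥ k; block sizes are [3, 1].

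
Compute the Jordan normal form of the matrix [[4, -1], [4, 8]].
The characteristic polynomial is det(xI - A) = (x - 6)^2, so the eigenvalues are 6 (algebraic multiplicity 2).

For λ = 6: rank(A - 6I) = 1, rank((A - 6I)^2) = 0. The eigenspace has dimension 2 - 1 = 1, so there is 1 Jordan block; the rank sequence gives block sizes [2].

Assembling the blocks gives the Jordan form J above.

J = [[6, 1], [0, 6]]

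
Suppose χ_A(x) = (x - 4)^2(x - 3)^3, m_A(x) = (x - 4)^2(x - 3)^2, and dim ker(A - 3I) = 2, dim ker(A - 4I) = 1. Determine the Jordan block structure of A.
λ = 3: algebraic multiplicity 3 (exponent in χ_A), largest block size 2 (exponent in m_A), 2 blocks (geometric multiplicity). These force block sizes [2, 1].
λ = 4: algebraic multiplicity 2 (exponent in χ_A), largest block size 2 (exponent in m_A), 1 block (geometric multiplicity). This forces block sizes [2].

Jordan blocks: (3, 2), (3, 1), (4, 2)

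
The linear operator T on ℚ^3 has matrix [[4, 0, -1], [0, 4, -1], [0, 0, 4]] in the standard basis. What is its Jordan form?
The characteristic polynomial is det(xI - A) = (x - 4)^3, so the eigenvalues are 4 (algebraic multiplicity 3).

For λ = 4: rank(A - 4I) = 1, rank((A - 4I)^2) = 0. The eigenspace has dimension 3 - 1 = 2, so there are 2 Jordan blocks; the rank sequence gives block sizes [2, 1].

Assembling the blocks gives the Jordan form J above.

J = [[4, 1, 0], [0, 4, 0], [0, 0, 4]]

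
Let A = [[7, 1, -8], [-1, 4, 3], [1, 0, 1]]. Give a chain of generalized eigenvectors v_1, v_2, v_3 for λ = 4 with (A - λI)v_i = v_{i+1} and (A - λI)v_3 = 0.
We seek v_1 ∈ ker((A - 4I)^3) \ ker((A - 4I)^2), then set v_{i+1} = (A - 4I) v_i.

One such chain is v_1 = [[2, 0, 1]]^T, v_2 = [[-2, 1, -1]]^T, v_3 = [[3, -1, 1]]^T. Check: (A - 4I) v_3 = [[0, 0, 0]]^T = 0.

v_1 = [[2, 0, 1]]^T, v_2 = [[-2, 1, -1]]^T, v_3 = [[3, -1, 1]]^T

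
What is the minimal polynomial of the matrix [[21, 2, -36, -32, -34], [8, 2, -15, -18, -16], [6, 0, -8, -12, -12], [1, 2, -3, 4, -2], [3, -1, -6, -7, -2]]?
m_A(x) = (x - 4)^2(x - 1)

The characteristic polynomial factors as (x - 4)^4(x - 1). The minimal polynomial is ∏(x - λ)^{k_λ} where k_λ is the size of the largest Jordan block at λ.

For λ = 1: rank(A - I) = 4, and the largest Jordan block has size 1 (the smallest k with rank((A - I)^k) = rank((A - I)^(k+1))).
For λ = 4: rank(A - 4I) = 3, and the largest Jordan block has size 2 (the smallest k with rank((A - 4I)^k) = rank((A - 4I)^(k+1))).

So m_A(x) = (x - 4)^2(x - 1).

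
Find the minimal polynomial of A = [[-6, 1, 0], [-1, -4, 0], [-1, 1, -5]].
m_A(x) = (x + 5)^2

The characteristic polynomial factors as (x + 5)^3. The minimal polynomial is ∏(x - λ)^{k_λ} where k_λ is the size of the largest Jordan block at λ.

For λ = -5: rank(A + 5I) = 1, and the largest Jordan block has size 2 (the smallest k with rank((A + 5I)^k) = rank((A + 5I)^(k+1))).

So m_A(x) = (x + 5)^2.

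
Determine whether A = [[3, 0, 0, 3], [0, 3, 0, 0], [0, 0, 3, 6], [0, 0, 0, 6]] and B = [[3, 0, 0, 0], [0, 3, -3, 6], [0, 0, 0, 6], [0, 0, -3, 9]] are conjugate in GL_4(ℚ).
Two matrices over a field are similar if and only if they have the same invariant factors.

Both A and B have characteristic polynomial (x - 6)(x - 3)^3 and minimal polynomial (x - 6)(x - 3). Computing further, both have invariant factors x - 3, x - 3, (x - 6)(x - 3). Hence A and B are similar.

Yes.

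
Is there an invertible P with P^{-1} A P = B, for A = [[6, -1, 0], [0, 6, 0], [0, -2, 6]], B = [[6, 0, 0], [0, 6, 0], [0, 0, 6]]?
No.

Both have characteristic polynomial (x - 6)^3, but the minimal polynomial of A is (x - 6)^2 while the minimal polynomial of B is x - 6. The minimal polynomial is a similarity invariant, so A and B are not similar.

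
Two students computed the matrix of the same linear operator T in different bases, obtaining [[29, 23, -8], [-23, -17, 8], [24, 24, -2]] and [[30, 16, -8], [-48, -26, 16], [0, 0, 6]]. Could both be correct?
Both have characteristic polynomial (x - 6)^2(x + 2), but the minimal polynomial of A is (x - 6)^2(x + 2) while the minimal polynomial of B is (x - 6)(x + 2). The minimal polynomial is a similarity invariant, so A and B are not similar.

No.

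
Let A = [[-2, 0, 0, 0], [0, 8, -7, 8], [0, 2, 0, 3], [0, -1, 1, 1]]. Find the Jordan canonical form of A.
J = [[-2, 0, 0, 0], [0, 3, 1, 0], [0, 0, 3, 1], [0, 0, 0, 3]]

The characteristic polynomial is det(xI - A) = (x - 3)^3(x + 2), so the eigenvalues are -2 (algebraic multiplicity 1), 3 (algebraic multiplicity 3).

For λ = -2: algebraic multiplicity 1 gives one 1×1 block.

For λ = 3: rank(A - 3I) = 3, rank((A - 3I)^2) = 2, rank((A - 3I)^3) = 1. The eigenspace has dimension 4 - 3 = 1, so there is 1 Jordan block; the rank sequence gives block sizes [3].

Assembling the blocks gives the Jordan form J above.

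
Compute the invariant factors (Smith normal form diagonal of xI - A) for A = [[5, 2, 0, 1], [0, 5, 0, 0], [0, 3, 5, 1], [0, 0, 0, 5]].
The Jordan structure of A has elementary divisors (x - 5)^2, (x - 5)^2. Arranging the block sizes at each eigenvalue in decreasing order and taking row products gives the invariant factors.

Invariant factors (smallest first, each dividing the next): (x - 5)^2, (x - 5)^2.

Check: the last factor (x - 5)^2 is the minimal polynomial, and the product (x - 5)^4 is the characteristic polynomial.

(x - 5)^2, (x - 5)^2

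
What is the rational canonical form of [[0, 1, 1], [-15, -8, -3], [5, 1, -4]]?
R = [[-5, 0, 0], [0, 0, -10], [0, 1, -7]]

The invariant factors of A (the non-unit diagonal entries of the Smith normal form of xI - A over ℚ[x]) are x + 5, (x + 2)(x + 5), each dividing the next. The characteristic polynomial is their product, (x + 2)(x + 5)^2.

The rational canonical form is the block-diagonal matrix of companion matrices C(f_i):
R = [[-5, 0, 0], [0, 0, -10], [0, 1, -7]].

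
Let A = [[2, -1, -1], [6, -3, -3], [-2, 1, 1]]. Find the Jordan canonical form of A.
The characteristic polynomial is det(xI - A) = x^3, so the eigenvalues are 0 (algebraic multiplicity 3).

For λ = 0: rank(A) = 1, rank(A^2) = 0. The eigenspace has dimension 3 - 1 = 2, so there are 2 Jordan blocks; the rank sequence gives block sizes [2, 1].

Assembling the blocks gives the Jordan form J above.

J = [[0, 1, 0], [0, 0, 0], [0, 0, 0]]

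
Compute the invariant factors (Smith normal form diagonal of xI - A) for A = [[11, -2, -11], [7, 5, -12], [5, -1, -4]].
The Jordan structure of A has elementary divisors (x - 4)^3. Arranging the block sizes at each eigenvalue in decreasing order and taking row products gives the invariant factors.

Invariant factors (smallest first, each dividing the next): (x - 4)^3.

Check: the last factor (x - 4)^3 is the minimal polynomial, and the product (x - 4)^3 is the characteristic polynomial.

(x - 4)^3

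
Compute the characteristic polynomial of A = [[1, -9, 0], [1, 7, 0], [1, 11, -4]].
χ_A(x) = (x - 4)^2(x + 4)

xI - A = [[x - 1, 9, 0], [-1, x - 7, 0], [-1, -11, x + 4]].

Expanding det(xI - A) along the first row:
det(xI - A) = + (x - 1)·det([[x - 7, 0], [-11, x + 4]]) - (9)·det([[-1, 0], [-1, x + 4]]) + (0)·det([[-1, x - 7], [-1, -11]]).

Evaluating gives χ_A(x) = x^3 - 4x^2 - 16x + 64 = (x - 4)^2(x + 4).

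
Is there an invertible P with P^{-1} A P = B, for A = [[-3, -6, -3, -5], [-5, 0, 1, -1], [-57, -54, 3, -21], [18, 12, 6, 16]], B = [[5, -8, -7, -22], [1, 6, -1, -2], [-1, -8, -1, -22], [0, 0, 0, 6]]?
Yes.

Two matrices over a field are similar if and only if they have the same invariant factors.

Both A and B have characteristic polynomial (x - 6)^3(x + 2) and minimal polynomial (x - 6)^2(x + 2). Computing further, both have invariant factors x - 6, (x - 6)^2(x + 2). Hence A and B are similar.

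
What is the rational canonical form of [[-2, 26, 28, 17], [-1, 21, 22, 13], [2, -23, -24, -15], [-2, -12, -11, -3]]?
R = [[0, 0, 0, 27], [1, 0, 0, 0], [0, 1, 0, -18], [0, 0, 1, -8]]

The invariant factors of A (the non-unit diagonal entries of the Smith normal form of xI - A over ℚ[x]) are (x - 1)(x + 3)^3, each dividing the next. The characteristic polynomial is their product, (x - 1)(x + 3)^3.

The rational canonical form is the block-diagonal matrix of companion matrices C(f_i):
R = [[0, 0, 0, 27], [1, 0, 0, 0], [0, 1, 0, -18], [0, 0, 1, -8]].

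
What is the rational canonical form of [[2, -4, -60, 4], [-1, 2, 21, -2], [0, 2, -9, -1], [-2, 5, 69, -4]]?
The invariant factors of A (the non-unit diagonal entries of the Smith normal form of xI - A over ℚ[x]) are (x + 1)(x + 2)(x + 3)^2, each dividing the next. The characteristic polynomial is their product, (x + 1)(x + 2)(x + 3)^2.

The rational canonical form is the block-diagonal matrix of companion matrices C(f_i):
R = [[0, 0, 0, -18], [1, 0, 0, -39], [0, 1, 0, -29], [0, 0, 1, -9]].

R = [[0, 0, 0, -18], [1, 0, 0, -39], [0, 1, 0, -29], [0, 0, 1, -9]]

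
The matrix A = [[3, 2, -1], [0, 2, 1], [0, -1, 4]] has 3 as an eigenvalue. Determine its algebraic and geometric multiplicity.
The characteristic polynomial is (x - 3)^3, so the factor x - 3 appears with exponent 3: the algebraic multiplicity is 3.

rank(A - 3I) = 2, so the eigenspace has dimension 3 - 2 = 1: the geometric multiplicity is 1.

Since 1 < 3, A is not diagonalizable.

algebraic multiplicity 3, geometric multiplicity 1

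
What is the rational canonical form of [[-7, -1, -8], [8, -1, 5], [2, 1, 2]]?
R = [[0, 0, -25], [1, 0, -10], [0, 1, -6]]

The invariant factors of A (the non-unit diagonal entries of the Smith normal form of xI - A over ℚ[x]) are (x + 5)(x^2 + x + 5), each dividing the next. The characteristic polynomial is their product, (x + 5)(x^2 + x + 5).

The rational canonical form is the block-diagonal matrix of companion matrices C(f_i):
R = [[0, 0, -25], [1, 0, -10], [0, 1, -6]].

Note the characteristic polynomial does not split into linear factors over ℚ, so A has no Jordan form over ℚ; the rational canonical form exists over any field.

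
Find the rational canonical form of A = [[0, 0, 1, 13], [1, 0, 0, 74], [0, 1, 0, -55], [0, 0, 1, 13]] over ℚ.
The invariant factors of A (the non-unit diagonal entries of the Smith normal form of xI - A over ℚ[x]) are x(x - 5)^2(x - 3), each dividing the next. The characteristic polynomial is their product, x(x - 5)^2(x - 3).

The rational canonical form is the block-diagonal matrix of companion matrices C(f_i):
R = [[0, 0, 0, 0], [1, 0, 0, 75], [0, 1, 0, -55], [0, 0, 1, 13]].

R = [[0, 0, 0, 0], [1, 0, 0, 75], [0, 1, 0, -55], [0, 0, 1, 13]]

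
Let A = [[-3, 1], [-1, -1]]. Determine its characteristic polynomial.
χ_A(x) = (x + 2)^2

xI - A = [[x + 3, -1], [1, x + 1]].

Expanding det(xI - A) along the first row:
det(xI - A) = + (x + 3)·det([[x + 1]]) - (-1)·det([[1]]).

Evaluating gives χ_A(x) = x^2 + 4x + 4 = (x + 2)^2.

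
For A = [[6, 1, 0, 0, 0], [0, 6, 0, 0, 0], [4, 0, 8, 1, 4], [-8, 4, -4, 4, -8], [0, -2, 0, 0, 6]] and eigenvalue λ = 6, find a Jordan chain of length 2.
We seek v_1 ∈ ker((A - 6I)^2) \ ker(A - 6I), then set v_{i+1} = (A - 6I) v_i.

One such chain is v_1 = [[0, 1, 0, 0, 0]]^T, v_2 = [[1, 0, 0, 4, -2]]^T. Check: (A - 6I) v_2 = [[0, 0, 0, 0, 0]]^T = 0.

v_1 = [[0, 1, 0, 0, 0]]^T, v_2 = [[1, 0, 0, 4, -2]]^T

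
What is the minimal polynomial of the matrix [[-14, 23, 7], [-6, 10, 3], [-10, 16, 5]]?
The characteristic polynomial factors as x^2(x - 1). The minimal polynomial is ∏(x - λ)^{k_λ} where k_λ is the size of the largest Jordan block at λ.

For λ = 0: rank(A) = 2, and the largest Jordan block has size 2 (the smallest k with rank(A^k) = rank(A^(k+1))).
For λ = 1: rank(A - I) = 2, and the largest Jordan block has size 1 (the smallest k with rank((A - I)^k) = rank((A - I)^(k+1))).

So m_A(x) = x^2(x - 1).

m_A(x) = x^2(x - 1)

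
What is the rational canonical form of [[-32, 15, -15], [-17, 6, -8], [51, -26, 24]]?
R = [[0, 0, 8], [1, 0, 4], [0, 1, -2]]

The invariant factors of A (the non-unit diagonal entries of the Smith normal form of xI - A over ℚ[x]) are (x - 2)(x + 2)^2, each dividing the next. The characteristic polynomial is their product, (x - 2)(x + 2)^2.

The rational canonical form is the block-diagonal matrix of companion matrices C(f_i):
R = [[0, 0, 8], [1, 0, 4], [0, 1, -2]].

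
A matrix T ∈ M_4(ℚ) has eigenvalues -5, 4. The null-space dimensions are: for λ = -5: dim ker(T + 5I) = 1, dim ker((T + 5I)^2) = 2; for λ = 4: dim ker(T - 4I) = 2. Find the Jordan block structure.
λ = -5: successive nullity increments [1, 1] count blocks of size ≥ k; block sizes are [2].
λ = 4: successive nullity increments [2] count blocks of size ≥ k; block sizes are [1, 1].

Jordan blocks: (-5, 2), (4, 1), (4, 1)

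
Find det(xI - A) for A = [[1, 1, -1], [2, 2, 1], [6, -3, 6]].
χ_A(x) = (x - 3)^3

xI - A = [[x - 1, -1, 1], [-2, x - 2, -1], [-6, 3, x - 6]].

Expanding det(xI - A) along the first row:
det(xI - A) = + (x - 1)·det([[x - 2, -1], [3, x - 6]]) - (-1)·det([[-2, -1], [-6, x - 6]]) + (1)·det([[-2, x - 2], [-6, 3]]).

Evaluating gives χ_A(x) = x^3 - 9x^2 + 27x - 27 = (x - 3)^3.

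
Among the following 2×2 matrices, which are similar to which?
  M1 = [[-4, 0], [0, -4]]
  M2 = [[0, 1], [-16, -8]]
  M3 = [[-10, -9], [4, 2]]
2 classes: {M1}, {M2, M3}

Characteristic polynomials: χ_{M1} = (x + 4)^2, χ_{M2} = (x + 4)^2, χ_{M3} = (x + 4)^2.

{M1}: invariant factors x + 4, x + 4.

{M2, M3}: invariant factors (x + 4)^2.

Matrices are similar if and only if their invariant-factor lists agree; the partition into similarity classes is {M1}, {M2, M3}.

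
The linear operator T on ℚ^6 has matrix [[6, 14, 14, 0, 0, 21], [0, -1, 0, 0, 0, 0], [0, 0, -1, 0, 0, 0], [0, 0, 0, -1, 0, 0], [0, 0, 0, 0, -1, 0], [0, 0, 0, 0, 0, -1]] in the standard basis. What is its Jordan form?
The characteristic polynomial is det(xI - A) = (x - 6)(x + 1)^5, so the eigenvalues are -1 (algebraic multiplicity 5), 6 (algebraic multiplicity 1).

For λ = -1: rank(A + I) = 1. The eigenspace has dimension 6 - 1 = 5, so there are 5 Jordan blocks; the rank sequence gives block sizes [1, 1, 1, 1, 1].

For λ = 6: algebraic multiplicity 1 gives one 1×1 block.

Assembling the blocks gives the Jordan form J above.

J = [[-1, 0, 0, 0, 0, 0], [0, -1, 0, 0, 0, 0], [0, 0, -1, 0, 0, 0], [0, 0, 0, -1, 0, 0], [0, 0, 0, 0, -1, 0], [0, 0, 0, 0, 0, 6]]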